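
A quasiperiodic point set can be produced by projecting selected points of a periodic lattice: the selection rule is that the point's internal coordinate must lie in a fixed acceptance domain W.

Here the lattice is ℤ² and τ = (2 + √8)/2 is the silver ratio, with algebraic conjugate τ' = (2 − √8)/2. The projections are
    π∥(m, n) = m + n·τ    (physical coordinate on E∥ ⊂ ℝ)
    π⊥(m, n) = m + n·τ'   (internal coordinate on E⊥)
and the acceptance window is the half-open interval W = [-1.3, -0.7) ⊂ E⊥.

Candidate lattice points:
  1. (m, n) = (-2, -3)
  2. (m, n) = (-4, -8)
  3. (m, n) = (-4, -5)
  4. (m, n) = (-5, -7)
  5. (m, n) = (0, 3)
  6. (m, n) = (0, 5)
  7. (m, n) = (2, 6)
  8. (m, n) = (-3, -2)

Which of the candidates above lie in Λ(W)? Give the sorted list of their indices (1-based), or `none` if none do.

τ' = (2−√8)/2 ≈ -0.41421.
candidate 1: (m,n)=(-2,-3) → π∥ = -2-3·τ ≈ -9.24264, π⊥ = -2-3·τ' ≈ -0.75736 ∈ [-1.3, -0.7) ⇒ IN Λ
candidate 2: (m,n)=(-4,-8) → π∥ = -4-8·τ ≈ -23.31371, π⊥ = -4-8·τ' ≈ -0.68629 ∉ [-1.3, -0.7) ⇒ out
candidate 3: (m,n)=(-4,-5) → π∥ = -4-5·τ ≈ -16.07107, π⊥ = -4-5·τ' ≈ -1.92893 ∉ [-1.3, -0.7) ⇒ out
candidate 4: (m,n)=(-5,-7) → π∥ = -5-7·τ ≈ -21.89949, π⊥ = -5-7·τ' ≈ -2.10051 ∉ [-1.3, -0.7) ⇒ out
candidate 5: (m,n)=(0,3) → π∥ = 0+3·τ ≈ 7.24264, π⊥ = 0+3·τ' ≈ -1.24264 ∈ [-1.3, -0.7) ⇒ IN Λ
candidate 6: (m,n)=(0,5) → π∥ = 0+5·τ ≈ 12.07107, π⊥ = 0+5·τ' ≈ -2.07107 ∉ [-1.3, -0.7) ⇒ out
candidate 7: (m,n)=(2,6) → π∥ = 2+6·τ ≈ 16.48528, π⊥ = 2+6·τ' ≈ -0.48528 ∉ [-1.3, -0.7) ⇒ out
candidate 8: (m,n)=(-3,-2) → π∥ = -3-2·τ ≈ -7.82843, π⊥ = -3-2·τ' ≈ -2.17157 ∉ [-1.3, -0.7) ⇒ out

1, 5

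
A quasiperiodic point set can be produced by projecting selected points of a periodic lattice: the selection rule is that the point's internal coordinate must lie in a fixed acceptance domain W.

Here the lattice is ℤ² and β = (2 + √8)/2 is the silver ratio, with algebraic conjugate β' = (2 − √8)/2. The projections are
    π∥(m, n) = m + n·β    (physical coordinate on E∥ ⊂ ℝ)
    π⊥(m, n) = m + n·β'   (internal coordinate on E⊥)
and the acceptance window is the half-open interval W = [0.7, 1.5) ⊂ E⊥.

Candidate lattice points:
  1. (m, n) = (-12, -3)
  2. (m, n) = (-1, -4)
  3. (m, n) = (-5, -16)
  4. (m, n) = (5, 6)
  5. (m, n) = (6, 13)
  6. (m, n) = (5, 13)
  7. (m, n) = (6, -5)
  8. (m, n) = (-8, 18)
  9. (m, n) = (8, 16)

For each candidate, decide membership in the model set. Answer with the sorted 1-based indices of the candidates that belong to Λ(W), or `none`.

9

β' = (2−√8)/2 ≈ -0.414214.
[1] lift (-12,-3): star map gives -10.757359; window check 0.7 ≤ -10.757359 < 1.5 is false → out
[2] lift (-1,-4): star map gives 0.656854; window check 0.7 ≤ 0.656854 < 1.5 is false → out
[3] lift (-5,-16): star map gives 1.627417; window check 0.7 ≤ 1.627417 < 1.5 is false → out
[4] lift (5,6): star map gives 2.514719; window check 0.7 ≤ 2.514719 < 1.5 is false → out
[5] lift (6,13): star map gives 0.615224; window check 0.7 ≤ 0.615224 < 1.5 is false → out
[6] lift (5,13): star map gives -0.384776; window check 0.7 ≤ -0.384776 < 1.5 is false → out
[7] lift (6,-5): star map gives 8.071068; window check 0.7 ≤ 8.071068 < 1.5 is false → out
[8] lift (-8,18): star map gives -15.455844; window check 0.7 ≤ -15.455844 < 1.5 is false → out
[9] lift (8,16): star map gives 1.372583; window check 0.7 ≤ 1.372583 < 1.5 is true → IN Λ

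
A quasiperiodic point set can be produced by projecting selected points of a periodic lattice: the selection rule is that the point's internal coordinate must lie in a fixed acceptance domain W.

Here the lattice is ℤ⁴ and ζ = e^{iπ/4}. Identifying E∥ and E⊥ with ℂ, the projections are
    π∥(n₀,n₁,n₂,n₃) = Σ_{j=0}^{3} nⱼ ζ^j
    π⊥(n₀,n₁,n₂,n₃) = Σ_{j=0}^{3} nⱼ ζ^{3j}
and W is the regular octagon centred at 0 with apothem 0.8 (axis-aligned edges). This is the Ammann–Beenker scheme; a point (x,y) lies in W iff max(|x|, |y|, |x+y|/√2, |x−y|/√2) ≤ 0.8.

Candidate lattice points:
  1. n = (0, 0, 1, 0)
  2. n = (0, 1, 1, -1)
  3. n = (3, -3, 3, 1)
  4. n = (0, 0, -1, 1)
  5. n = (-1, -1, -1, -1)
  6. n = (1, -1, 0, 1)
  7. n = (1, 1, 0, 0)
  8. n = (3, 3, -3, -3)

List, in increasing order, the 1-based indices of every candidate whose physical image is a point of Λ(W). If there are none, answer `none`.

7

π⊥(n) = n₀ + n₁ζ³ + n₂ζ⁶ + n₃ζ⁹ where ζ = e^{iπ/4}.
#1 (0, 0, 1, 0): internal (0.00000, -1.00000); octagon support 1.00000 vs apothem 0.8 → ∉ W
#2 (0, 1, 1, -1): internal (-1.41421, -1.00000); octagon support 1.70711 vs apothem 0.8 → ∉ W
#3 (3, -3, 3, 1): internal (5.82843, -4.41421); octagon support 7.24264 vs apothem 0.8 → ∉ W
#4 (0, 0, -1, 1): internal (0.70711, 1.70711); octagon support 1.70711 vs apothem 0.8 → ∉ W
#5 (-1, -1, -1, -1): internal (-1.00000, -0.41421); octagon support 1.00000 vs apothem 0.8 → ∉ W
#6 (1, -1, 0, 1): internal (2.41421, 0.00000); octagon support 2.41421 vs apothem 0.8 → ∉ W
#7 (1, 1, 0, 0): internal (0.29289, 0.70711); octagon support 0.70711 vs apothem 0.8 → ∈ W
#8 (3, 3, -3, -3): internal (-1.24264, 3.00000); octagon support 3.00000 vs apothem 0.8 → ∉ W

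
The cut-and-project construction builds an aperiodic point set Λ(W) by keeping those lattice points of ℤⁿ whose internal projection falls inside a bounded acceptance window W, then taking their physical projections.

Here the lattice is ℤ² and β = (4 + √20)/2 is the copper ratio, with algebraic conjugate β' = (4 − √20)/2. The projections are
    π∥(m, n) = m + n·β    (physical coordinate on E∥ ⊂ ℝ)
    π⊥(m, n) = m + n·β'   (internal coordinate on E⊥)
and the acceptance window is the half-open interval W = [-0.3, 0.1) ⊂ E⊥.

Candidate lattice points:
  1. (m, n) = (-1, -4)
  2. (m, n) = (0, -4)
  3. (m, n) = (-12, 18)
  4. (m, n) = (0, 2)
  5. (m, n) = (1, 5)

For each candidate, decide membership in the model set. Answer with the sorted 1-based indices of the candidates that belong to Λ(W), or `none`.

Numerically β ≈ 4.23607 and β' = −1/β ≈ -0.23607.
candidate 1: (m,n)=(-1,-4) → π∥ = -1-4·β ≈ -17.94427, π⊥ = -1-4·β' ≈ -0.05573 ∈ [-0.3, 0.1) ⇒ IN Λ
candidate 2: (m,n)=(0,-4) → π∥ = 0-4·β ≈ -16.94427, π⊥ = 0-4·β' ≈ 0.94427 ∉ [-0.3, 0.1) ⇒ out
candidate 3: (m,n)=(-12,18) → π∥ = -12+18·β ≈ 64.24922, π⊥ = -12+18·β' ≈ -16.24922 ∉ [-0.3, 0.1) ⇒ out
candidate 4: (m,n)=(0,2) → π∥ = 0+2·β ≈ 8.47214, π⊥ = 0+2·β' ≈ -0.47214 ∉ [-0.3, 0.1) ⇒ out
candidate 5: (m,n)=(1,5) → π∥ = 1+5·β ≈ 22.18034, π⊥ = 1+5·β' ≈ -0.18034 ∈ [-0.3, 0.1) ⇒ IN Λ

1, 5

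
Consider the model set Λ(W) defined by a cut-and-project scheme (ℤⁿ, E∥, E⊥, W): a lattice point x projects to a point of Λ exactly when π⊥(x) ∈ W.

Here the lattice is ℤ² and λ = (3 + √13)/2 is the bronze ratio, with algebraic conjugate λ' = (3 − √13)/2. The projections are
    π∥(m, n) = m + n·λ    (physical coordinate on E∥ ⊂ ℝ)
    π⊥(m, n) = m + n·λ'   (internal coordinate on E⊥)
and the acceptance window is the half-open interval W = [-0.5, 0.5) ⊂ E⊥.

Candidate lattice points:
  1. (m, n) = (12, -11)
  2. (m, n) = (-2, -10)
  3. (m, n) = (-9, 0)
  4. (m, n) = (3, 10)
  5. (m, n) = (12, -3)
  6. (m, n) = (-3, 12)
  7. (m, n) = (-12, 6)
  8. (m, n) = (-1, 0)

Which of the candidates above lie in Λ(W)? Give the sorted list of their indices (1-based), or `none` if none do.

Compute λ' = (3−√13)/2 = -0.3028, so π⊥(m,n) = m -0.3028·n.
candidate 1: (m,n)=(12,-11) → π∥ = 12-11·λ ≈ -24.3305, π⊥ = 12-11·λ' ≈ 15.3305 ∉ [-0.5, 0.5) ⇒ out
candidate 2: (m,n)=(-2,-10) → π∥ = -2-10·λ ≈ -35.0278, π⊥ = -2-10·λ' ≈ 1.0278 ∉ [-0.5, 0.5) ⇒ out
candidate 3: (m,n)=(-9,0) → π∥ = -9+0·λ ≈ -9.0000, π⊥ = -9+0·λ' ≈ -9.0000 ∉ [-0.5, 0.5) ⇒ out
candidate 4: (m,n)=(3,10) → π∥ = 3+10·λ ≈ 36.0278, π⊥ = 3+10·λ' ≈ -0.0278 ∈ [-0.5, 0.5) ⇒ IN Λ
candidate 5: (m,n)=(12,-3) → π∥ = 12-3·λ ≈ 2.0917, π⊥ = 12-3·λ' ≈ 12.9083 ∉ [-0.5, 0.5) ⇒ out
candidate 6: (m,n)=(-3,12) → π∥ = -3+12·λ ≈ 36.6333, π⊥ = -3+12·λ' ≈ -6.6333 ∉ [-0.5, 0.5) ⇒ out
candidate 7: (m,n)=(-12,6) → π∥ = -12+6·λ ≈ 7.8167, π⊥ = -12+6·λ' ≈ -13.8167 ∉ [-0.5, 0.5) ⇒ out
candidate 8: (m,n)=(-1,0) → π∥ = -1+0·λ ≈ -1.0000, π⊥ = -1+0·λ' ≈ -1.0000 ∉ [-0.5, 0.5) ⇒ out

4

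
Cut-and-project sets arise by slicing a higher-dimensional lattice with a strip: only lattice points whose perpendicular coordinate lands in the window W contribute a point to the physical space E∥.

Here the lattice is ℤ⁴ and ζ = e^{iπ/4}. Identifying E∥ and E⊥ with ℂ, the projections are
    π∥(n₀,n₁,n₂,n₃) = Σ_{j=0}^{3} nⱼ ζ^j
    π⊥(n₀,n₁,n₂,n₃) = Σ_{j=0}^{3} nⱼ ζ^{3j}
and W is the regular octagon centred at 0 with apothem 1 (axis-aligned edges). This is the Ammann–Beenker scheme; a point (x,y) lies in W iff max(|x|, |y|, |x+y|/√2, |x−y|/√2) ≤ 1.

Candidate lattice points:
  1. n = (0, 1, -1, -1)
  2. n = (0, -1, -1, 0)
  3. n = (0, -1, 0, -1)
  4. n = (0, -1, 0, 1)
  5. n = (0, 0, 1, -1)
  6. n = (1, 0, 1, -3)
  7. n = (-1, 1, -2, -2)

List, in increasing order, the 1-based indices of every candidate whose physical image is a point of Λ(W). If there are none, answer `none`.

2

π⊥(n) = n₀ + n₁ζ³ + n₂ζ⁶ + n₃ζ⁹ where ζ = e^{iπ/4}.
candidate 1: n = (0, 1, -1, -1) → π⊥ ≈ (-1.414214, +1.000000); max(|x|,|y|,|x±y|/√2) = 1.707107 > 1 ⇒ ∉ W
candidate 2: n = (0, -1, -1, 0) → π⊥ ≈ (+0.707107, +0.292893); max(|x|,|y|,|x±y|/√2) = 0.707107 ≤ 1 ⇒ ∈ W
candidate 3: n = (0, -1, 0, -1) → π⊥ ≈ (+0.000000, -1.414214); max(|x|,|y|,|x±y|/√2) = 1.414214 > 1 ⇒ ∉ W
candidate 4: n = (0, -1, 0, 1) → π⊥ ≈ (+1.414214, +0.000000); max(|x|,|y|,|x±y|/√2) = 1.414214 > 1 ⇒ ∉ W
candidate 5: n = (0, 0, 1, -1) → π⊥ ≈ (-0.707107, -1.707107); max(|x|,|y|,|x±y|/√2) = 1.707107 > 1 ⇒ ∉ W
candidate 6: n = (1, 0, 1, -3) → π⊥ ≈ (-1.121320, -3.121320); max(|x|,|y|,|x±y|/√2) = 3.121320 > 1 ⇒ ∉ W
candidate 7: n = (-1, 1, -2, -2) → π⊥ ≈ (-3.121320, +1.292893); max(|x|,|y|,|x±y|/√2) = 3.121320 > 1 ⇒ ∉ W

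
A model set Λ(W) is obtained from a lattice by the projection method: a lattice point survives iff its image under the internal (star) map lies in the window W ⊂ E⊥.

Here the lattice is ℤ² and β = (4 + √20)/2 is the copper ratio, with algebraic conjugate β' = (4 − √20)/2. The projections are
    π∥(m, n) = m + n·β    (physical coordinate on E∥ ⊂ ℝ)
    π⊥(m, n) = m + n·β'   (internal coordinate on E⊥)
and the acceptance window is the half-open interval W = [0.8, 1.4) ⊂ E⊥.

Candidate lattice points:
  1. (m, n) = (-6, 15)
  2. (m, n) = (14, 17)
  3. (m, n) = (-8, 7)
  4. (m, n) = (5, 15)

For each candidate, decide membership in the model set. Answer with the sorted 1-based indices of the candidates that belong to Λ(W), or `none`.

Numerically β ≈ 4.2361 and β' = −1/β ≈ -0.2361.
#1 (-6,15): internal coord -6 + (15)·β' = -9.5410; -9.5410 ∉ [0.8, 1.4) → out
#2 (14,17): internal coord 14 + (17)·β' = +9.9868; +9.9868 ∉ [0.8, 1.4) → out
#3 (-8,7): internal coord -8 + (7)·β' = -9.6525; -9.6525 ∉ [0.8, 1.4) → out
#4 (5,15): internal coord 5 + (15)·β' = +1.4590; +1.4590 ∉ [0.8, 1.4) → out

none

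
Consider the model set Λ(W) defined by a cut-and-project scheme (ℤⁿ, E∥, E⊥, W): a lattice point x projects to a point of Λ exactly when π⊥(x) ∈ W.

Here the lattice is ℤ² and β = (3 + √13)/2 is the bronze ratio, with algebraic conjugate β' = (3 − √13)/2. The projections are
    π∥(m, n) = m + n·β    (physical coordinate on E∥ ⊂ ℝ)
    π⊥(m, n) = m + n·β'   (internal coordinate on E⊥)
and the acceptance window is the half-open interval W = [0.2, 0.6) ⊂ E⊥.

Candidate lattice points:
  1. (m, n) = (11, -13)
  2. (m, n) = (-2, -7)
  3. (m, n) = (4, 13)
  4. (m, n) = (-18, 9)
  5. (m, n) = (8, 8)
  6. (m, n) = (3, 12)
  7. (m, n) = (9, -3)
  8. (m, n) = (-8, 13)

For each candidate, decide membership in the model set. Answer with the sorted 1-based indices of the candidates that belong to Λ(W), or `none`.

none

Numerically β ≈ 3.30278 and β' = −1/β ≈ -0.30278.
[1] lift (11,-13): star map gives 14.93608; window check 0.2 ≤ 14.93608 < 0.6 is false → out
[2] lift (-2,-7): star map gives 0.11943; window check 0.2 ≤ 0.11943 < 0.6 is false → out
[3] lift (4,13): star map gives 0.06392; window check 0.2 ≤ 0.06392 < 0.6 is false → out
[4] lift (-18,9): star map gives -20.72498; window check 0.2 ≤ -20.72498 < 0.6 is false → out
[5] lift (8,8): star map gives 5.57779; window check 0.2 ≤ 5.57779 < 0.6 is false → out
[6] lift (3,12): star map gives -0.63331; window check 0.2 ≤ -0.63331 < 0.6 is false → out
[7] lift (9,-3): star map gives 9.90833; window check 0.2 ≤ 9.90833 < 0.6 is false → out
[8] lift (-8,13): star map gives -11.93608; window check 0.2 ≤ -11.93608 < 0.6 is false → out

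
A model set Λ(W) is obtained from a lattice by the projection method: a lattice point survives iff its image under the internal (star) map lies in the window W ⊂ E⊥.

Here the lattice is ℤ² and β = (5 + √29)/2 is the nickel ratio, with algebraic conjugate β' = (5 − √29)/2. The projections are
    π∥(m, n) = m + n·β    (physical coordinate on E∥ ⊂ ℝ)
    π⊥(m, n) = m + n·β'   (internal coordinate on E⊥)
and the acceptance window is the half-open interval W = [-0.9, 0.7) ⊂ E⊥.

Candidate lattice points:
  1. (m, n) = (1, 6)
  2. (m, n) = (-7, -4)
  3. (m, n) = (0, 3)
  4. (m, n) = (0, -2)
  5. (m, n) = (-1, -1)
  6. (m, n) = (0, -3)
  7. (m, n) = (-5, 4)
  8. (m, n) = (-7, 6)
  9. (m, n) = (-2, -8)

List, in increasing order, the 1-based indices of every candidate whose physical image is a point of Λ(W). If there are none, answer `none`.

1, 3, 4, 5, 6, 9

Numerically β ≈ 5.1926 and β' = −1/β ≈ -0.1926.
#1 (1,6): internal coord 1 + (6)·β' = -0.1555; -0.1555 ∈ [-0.9, 0.7) → IN Λ
#2 (-7,-4): internal coord -7 + (-4)·β' = -6.2297; -6.2297 ∉ [-0.9, 0.7) → out
#3 (0,3): internal coord 0 + (3)·β' = -0.5777; -0.5777 ∈ [-0.9, 0.7) → IN Λ
#4 (0,-2): internal coord 0 + (-2)·β' = +0.3852; +0.3852 ∈ [-0.9, 0.7) → IN Λ
#5 (-1,-1): internal coord -1 + (-1)·β' = -0.8074; -0.8074 ∈ [-0.9, 0.7) → IN Λ
#6 (0,-3): internal coord 0 + (-3)·β' = +0.5777; +0.5777 ∈ [-0.9, 0.7) → IN Λ
#7 (-5,4): internal coord -5 + (4)·β' = -5.7703; -5.7703 ∉ [-0.9, 0.7) → out
#8 (-7,6): internal coord -7 + (6)·β' = -8.1555; -8.1555 ∉ [-0.9, 0.7) → out
#9 (-2,-8): internal coord -2 + (-8)·β' = -0.4593; -0.4593 ∈ [-0.9, 0.7) → IN Λ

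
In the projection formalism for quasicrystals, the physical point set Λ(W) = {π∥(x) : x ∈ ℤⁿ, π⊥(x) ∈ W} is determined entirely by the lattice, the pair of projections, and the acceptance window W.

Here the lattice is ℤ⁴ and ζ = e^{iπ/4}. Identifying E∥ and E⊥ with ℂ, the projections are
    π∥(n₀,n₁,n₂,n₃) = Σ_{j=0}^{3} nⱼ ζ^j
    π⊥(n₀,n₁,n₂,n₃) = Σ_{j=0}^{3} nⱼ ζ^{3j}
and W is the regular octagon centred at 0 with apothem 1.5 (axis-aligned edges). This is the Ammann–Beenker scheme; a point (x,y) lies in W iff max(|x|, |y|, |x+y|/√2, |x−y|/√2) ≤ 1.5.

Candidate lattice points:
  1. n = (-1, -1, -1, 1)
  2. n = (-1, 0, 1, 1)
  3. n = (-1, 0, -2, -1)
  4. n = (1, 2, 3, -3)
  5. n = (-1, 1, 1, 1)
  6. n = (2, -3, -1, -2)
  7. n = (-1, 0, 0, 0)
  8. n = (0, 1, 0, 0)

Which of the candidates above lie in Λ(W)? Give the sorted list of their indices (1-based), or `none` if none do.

π⊥(n) = n₀ + n₁ζ³ + n₂ζ⁶ + n₃ζ⁹ where ζ = e^{iπ/4}.
#1 (-1, -1, -1, 1): internal (0.41421, 1.00000); octagon support 1.00000 vs apothem 1.5 → ∈ W
#2 (-1, 0, 1, 1): internal (-0.29289, -0.29289); octagon support 0.41421 vs apothem 1.5 → ∈ W
#3 (-1, 0, -2, -1): internal (-1.70711, 1.29289); octagon support 2.12132 vs apothem 1.5 → ∉ W
#4 (1, 2, 3, -3): internal (-2.53553, -3.70711); octagon support 4.41421 vs apothem 1.5 → ∉ W
#5 (-1, 1, 1, 1): internal (-1.00000, 0.41421); octagon support 1.00000 vs apothem 1.5 → ∈ W
#6 (2, -3, -1, -2): internal (2.70711, -2.53553); octagon support 3.70711 vs apothem 1.5 → ∉ W
#7 (-1, 0, 0, 0): internal (-1.00000, 0.00000); octagon support 1.00000 vs apothem 1.5 → ∈ W
#8 (0, 1, 0, 0): internal (-0.70711, 0.70711); octagon support 1.00000 vs apothem 1.5 → ∈ W

1, 2, 5, 7, 8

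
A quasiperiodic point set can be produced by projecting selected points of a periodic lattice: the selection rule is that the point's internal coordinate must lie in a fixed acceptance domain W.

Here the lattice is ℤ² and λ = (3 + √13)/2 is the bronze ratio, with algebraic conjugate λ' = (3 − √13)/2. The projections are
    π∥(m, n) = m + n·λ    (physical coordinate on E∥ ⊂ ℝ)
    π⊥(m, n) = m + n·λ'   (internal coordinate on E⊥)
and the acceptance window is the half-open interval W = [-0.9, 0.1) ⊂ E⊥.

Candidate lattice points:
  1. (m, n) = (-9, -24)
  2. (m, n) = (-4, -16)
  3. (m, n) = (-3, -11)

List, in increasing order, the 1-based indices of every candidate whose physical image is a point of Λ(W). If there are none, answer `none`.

none

Numerically λ ≈ 3.302776 and λ' = −1/λ ≈ -0.302776.
[1] lift (-9,-24): star map gives -1.733385; window check -0.9 ≤ -1.733385 < 0.1 is false → out
[2] lift (-4,-16): star map gives 0.844410; window check -0.9 ≤ 0.844410 < 0.1 is false → out
[3] lift (-3,-11): star map gives 0.330532; window check -0.9 ≤ 0.330532 < 0.1 is false → out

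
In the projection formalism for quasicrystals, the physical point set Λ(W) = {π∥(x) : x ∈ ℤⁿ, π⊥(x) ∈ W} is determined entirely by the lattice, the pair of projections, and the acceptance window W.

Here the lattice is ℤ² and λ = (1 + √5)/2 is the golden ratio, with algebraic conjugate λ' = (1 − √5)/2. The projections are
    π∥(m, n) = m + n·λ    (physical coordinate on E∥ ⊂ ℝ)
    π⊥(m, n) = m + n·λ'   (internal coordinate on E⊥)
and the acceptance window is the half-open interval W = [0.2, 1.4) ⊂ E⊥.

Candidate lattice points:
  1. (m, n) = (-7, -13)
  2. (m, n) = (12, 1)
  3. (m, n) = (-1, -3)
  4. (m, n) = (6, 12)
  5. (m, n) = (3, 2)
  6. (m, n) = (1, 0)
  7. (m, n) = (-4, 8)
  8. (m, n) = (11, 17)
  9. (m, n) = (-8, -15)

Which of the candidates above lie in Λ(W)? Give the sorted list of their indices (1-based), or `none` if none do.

Compute λ' = (1−√5)/2 = -0.6180, so π⊥(m,n) = m -0.6180·n.
[1] lift (-7,-13): star map gives 1.0344; window check 0.2 ≤ 1.0344 < 1.4 is true → IN Λ
[2] lift (12,1): star map gives 11.3820; window check 0.2 ≤ 11.3820 < 1.4 is false → out
[3] lift (-1,-3): star map gives 0.8541; window check 0.2 ≤ 0.8541 < 1.4 is true → IN Λ
[4] lift (6,12): star map gives -1.4164; window check 0.2 ≤ -1.4164 < 1.4 is false → out
[5] lift (3,2): star map gives 1.7639; window check 0.2 ≤ 1.7639 < 1.4 is false → out
[6] lift (1,0): star map gives 1.0000; window check 0.2 ≤ 1.0000 < 1.4 is true → IN Λ
[7] lift (-4,8): star map gives -8.9443; window check 0.2 ≤ -8.9443 < 1.4 is false → out
[8] lift (11,17): star map gives 0.4934; window check 0.2 ≤ 0.4934 < 1.4 is true → IN Λ
[9] lift (-8,-15): star map gives 1.2705; window check 0.2 ≤ 1.2705 < 1.4 is true → IN Λ

1, 3, 6, 8, 9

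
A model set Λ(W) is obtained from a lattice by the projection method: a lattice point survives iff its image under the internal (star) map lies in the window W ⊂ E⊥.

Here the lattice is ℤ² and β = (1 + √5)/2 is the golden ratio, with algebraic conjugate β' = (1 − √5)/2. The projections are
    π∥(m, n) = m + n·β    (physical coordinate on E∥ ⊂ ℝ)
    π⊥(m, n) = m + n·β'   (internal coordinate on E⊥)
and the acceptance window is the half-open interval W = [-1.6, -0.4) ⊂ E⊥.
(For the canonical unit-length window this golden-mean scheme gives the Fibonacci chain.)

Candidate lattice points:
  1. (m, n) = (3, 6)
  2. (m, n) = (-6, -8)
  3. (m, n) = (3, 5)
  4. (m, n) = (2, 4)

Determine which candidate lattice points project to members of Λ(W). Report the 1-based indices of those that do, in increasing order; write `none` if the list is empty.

1, 2, 4

Numerically β ≈ 1.61803 and β' = −1/β ≈ -0.61803.
#1 (3,6): internal coord 3 + (6)·β' = -0.70820; -0.70820 ∈ [-1.6, -0.4) → IN Λ
#2 (-6,-8): internal coord -6 + (-8)·β' = -1.05573; -1.05573 ∈ [-1.6, -0.4) → IN Λ
#3 (3,5): internal coord 3 + (5)·β' = -0.09017; -0.09017 ∉ [-1.6, -0.4) → out
#4 (2,4): internal coord 2 + (4)·β' = -0.47214; -0.47214 ∈ [-1.6, -0.4) → IN Λ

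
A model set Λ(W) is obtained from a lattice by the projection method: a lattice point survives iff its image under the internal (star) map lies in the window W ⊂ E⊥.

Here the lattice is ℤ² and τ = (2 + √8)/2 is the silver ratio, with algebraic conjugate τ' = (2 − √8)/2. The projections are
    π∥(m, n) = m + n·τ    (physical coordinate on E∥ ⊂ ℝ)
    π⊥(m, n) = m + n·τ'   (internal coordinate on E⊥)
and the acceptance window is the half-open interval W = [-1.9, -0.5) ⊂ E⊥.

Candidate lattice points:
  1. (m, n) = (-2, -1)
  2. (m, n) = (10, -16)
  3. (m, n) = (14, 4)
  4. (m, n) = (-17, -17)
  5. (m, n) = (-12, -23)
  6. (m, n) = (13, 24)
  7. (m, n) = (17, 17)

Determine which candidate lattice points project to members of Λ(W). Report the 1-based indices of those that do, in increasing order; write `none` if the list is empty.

Compute τ' = (2−√8)/2 = -0.414214, so π⊥(m,n) = m -0.414214·n.
#1 (-2,-1): internal coord -2 + (-1)·τ' = -1.585786; -1.585786 ∈ [-1.9, -0.5) → IN Λ
#2 (10,-16): internal coord 10 + (-16)·τ' = +16.627417; +16.627417 ∉ [-1.9, -0.5) → out
#3 (14,4): internal coord 14 + (4)·τ' = +12.343146; +12.343146 ∉ [-1.9, -0.5) → out
#4 (-17,-17): internal coord -17 + (-17)·τ' = -9.958369; -9.958369 ∉ [-1.9, -0.5) → out
#5 (-12,-23): internal coord -12 + (-23)·τ' = -2.473088; -2.473088 ∉ [-1.9, -0.5) → out
#6 (13,24): internal coord 13 + (24)·τ' = +3.058875; +3.058875 ∉ [-1.9, -0.5) → out
#7 (17,17): internal coord 17 + (17)·τ' = +9.958369; +9.958369 ∉ [-1.9, -0.5) → out

1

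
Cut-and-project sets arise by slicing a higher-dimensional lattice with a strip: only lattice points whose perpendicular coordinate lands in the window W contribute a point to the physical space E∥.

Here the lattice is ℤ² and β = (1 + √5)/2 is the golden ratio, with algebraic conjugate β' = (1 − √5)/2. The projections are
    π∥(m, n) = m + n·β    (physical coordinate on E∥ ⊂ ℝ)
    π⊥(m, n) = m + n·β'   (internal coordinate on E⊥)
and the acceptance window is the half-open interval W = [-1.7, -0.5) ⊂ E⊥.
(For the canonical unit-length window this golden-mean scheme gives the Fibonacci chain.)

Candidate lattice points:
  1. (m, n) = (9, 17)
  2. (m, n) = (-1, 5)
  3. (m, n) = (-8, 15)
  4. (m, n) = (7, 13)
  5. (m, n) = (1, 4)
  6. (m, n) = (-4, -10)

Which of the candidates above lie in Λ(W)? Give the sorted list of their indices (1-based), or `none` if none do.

Compute β' = (1−√5)/2 = -0.618034, so π⊥(m,n) = m -0.618034·n.
candidate 1: (m,n)=(9,17) → π∥ = 9+17·β ≈ 36.506578, π⊥ = 9+17·β' ≈ -1.506578 ∈ [-1.7, -0.5) ⇒ IN Λ
candidate 2: (m,n)=(-1,5) → π∥ = -1+5·β ≈ 7.090170, π⊥ = -1+5·β' ≈ -4.090170 ∉ [-1.7, -0.5) ⇒ out
candidate 3: (m,n)=(-8,15) → π∥ = -8+15·β ≈ 16.270510, π⊥ = -8+15·β' ≈ -17.270510 ∉ [-1.7, -0.5) ⇒ out
candidate 4: (m,n)=(7,13) → π∥ = 7+13·β ≈ 28.034442, π⊥ = 7+13·β' ≈ -1.034442 ∈ [-1.7, -0.5) ⇒ IN Λ
candidate 5: (m,n)=(1,4) → π∥ = 1+4·β ≈ 7.472136, π⊥ = 1+4·β' ≈ -1.472136 ∈ [-1.7, -0.5) ⇒ IN Λ
candidate 6: (m,n)=(-4,-10) → π∥ = -4-10·β ≈ -20.180340, π⊥ = -4-10·β' ≈ 2.180340 ∉ [-1.7, -0.5) ⇒ out

1, 4, 5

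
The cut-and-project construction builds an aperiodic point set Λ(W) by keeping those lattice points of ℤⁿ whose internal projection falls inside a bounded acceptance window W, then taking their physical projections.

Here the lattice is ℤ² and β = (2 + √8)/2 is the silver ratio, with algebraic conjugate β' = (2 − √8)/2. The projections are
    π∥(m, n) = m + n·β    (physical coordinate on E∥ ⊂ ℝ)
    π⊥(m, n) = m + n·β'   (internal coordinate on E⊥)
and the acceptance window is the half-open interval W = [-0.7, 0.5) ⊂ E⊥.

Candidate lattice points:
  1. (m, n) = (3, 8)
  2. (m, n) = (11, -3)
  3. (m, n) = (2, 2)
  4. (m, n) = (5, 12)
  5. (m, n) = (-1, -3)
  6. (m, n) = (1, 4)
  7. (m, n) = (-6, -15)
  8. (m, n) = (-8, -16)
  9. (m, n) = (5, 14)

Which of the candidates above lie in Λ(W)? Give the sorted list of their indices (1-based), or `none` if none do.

1, 4, 5, 6, 7

Numerically β ≈ 2.4142 and β' = −1/β ≈ -0.4142.
candidate 1: (m,n)=(3,8) → π∥ = 3+8·β ≈ 22.3137, π⊥ = 3+8·β' ≈ -0.3137 ∈ [-0.7, 0.5) ⇒ IN Λ
candidate 2: (m,n)=(11,-3) → π∥ = 11-3·β ≈ 3.7574, π⊥ = 11-3·β' ≈ 12.2426 ∉ [-0.7, 0.5) ⇒ out
candidate 3: (m,n)=(2,2) → π∥ = 2+2·β ≈ 6.8284, π⊥ = 2+2·β' ≈ 1.1716 ∉ [-0.7, 0.5) ⇒ out
candidate 4: (m,n)=(5,12) → π∥ = 5+12·β ≈ 33.9706, π⊥ = 5+12·β' ≈ 0.0294 ∈ [-0.7, 0.5) ⇒ IN Λ
candidate 5: (m,n)=(-1,-3) → π∥ = -1-3·β ≈ -8.2426, π⊥ = -1-3·β' ≈ 0.2426 ∈ [-0.7, 0.5) ⇒ IN Λ
candidate 6: (m,n)=(1,4) → π∥ = 1+4·β ≈ 10.6569, π⊥ = 1+4·β' ≈ -0.6569 ∈ [-0.7, 0.5) ⇒ IN Λ
candidate 7: (m,n)=(-6,-15) → π∥ = -6-15·β ≈ -42.2132, π⊥ = -6-15·β' ≈ 0.2132 ∈ [-0.7, 0.5) ⇒ IN Λ
candidate 8: (m,n)=(-8,-16) → π∥ = -8-16·β ≈ -46.6274, π⊥ = -8-16·β' ≈ -1.3726 ∉ [-0.7, 0.5) ⇒ out
candidate 9: (m,n)=(5,14) → π∥ = 5+14·β ≈ 38.7990, π⊥ = 5+14·β' ≈ -0.7990 ∉ [-0.7, 0.5) ⇒ out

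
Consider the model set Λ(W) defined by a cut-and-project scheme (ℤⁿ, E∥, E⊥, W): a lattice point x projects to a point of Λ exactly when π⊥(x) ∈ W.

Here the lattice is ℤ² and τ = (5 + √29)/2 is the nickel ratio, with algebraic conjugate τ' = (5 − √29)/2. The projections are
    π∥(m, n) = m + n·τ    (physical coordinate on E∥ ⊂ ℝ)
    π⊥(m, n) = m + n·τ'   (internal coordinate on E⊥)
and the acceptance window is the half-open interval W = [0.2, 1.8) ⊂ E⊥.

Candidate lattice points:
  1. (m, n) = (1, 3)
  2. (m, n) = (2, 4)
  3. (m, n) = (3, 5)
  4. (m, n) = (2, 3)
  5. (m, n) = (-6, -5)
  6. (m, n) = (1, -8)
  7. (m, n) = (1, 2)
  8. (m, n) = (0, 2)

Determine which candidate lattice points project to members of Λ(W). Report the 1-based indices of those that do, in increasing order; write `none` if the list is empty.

1, 2, 4, 7

τ' = (5−√29)/2 ≈ -0.1926.
[1] lift (1,3): star map gives 0.4223; window check 0.2 ≤ 0.4223 < 1.8 is true → IN Λ
[2] lift (2,4): star map gives 1.2297; window check 0.2 ≤ 1.2297 < 1.8 is true → IN Λ
[3] lift (3,5): star map gives 2.0371; window check 0.2 ≤ 2.0371 < 1.8 is false → out
[4] lift (2,3): star map gives 1.4223; window check 0.2 ≤ 1.4223 < 1.8 is true → IN Λ
[5] lift (-6,-5): star map gives -5.0371; window check 0.2 ≤ -5.0371 < 1.8 is false → out
[6] lift (1,-8): star map gives 2.5407; window check 0.2 ≤ 2.5407 < 1.8 is false → out
[7] lift (1,2): star map gives 0.6148; window check 0.2 ≤ 0.6148 < 1.8 is true → IN Λ
[8] lift (0,2): star map gives -0.3852; window check 0.2 ≤ -0.3852 < 1.8 is false → out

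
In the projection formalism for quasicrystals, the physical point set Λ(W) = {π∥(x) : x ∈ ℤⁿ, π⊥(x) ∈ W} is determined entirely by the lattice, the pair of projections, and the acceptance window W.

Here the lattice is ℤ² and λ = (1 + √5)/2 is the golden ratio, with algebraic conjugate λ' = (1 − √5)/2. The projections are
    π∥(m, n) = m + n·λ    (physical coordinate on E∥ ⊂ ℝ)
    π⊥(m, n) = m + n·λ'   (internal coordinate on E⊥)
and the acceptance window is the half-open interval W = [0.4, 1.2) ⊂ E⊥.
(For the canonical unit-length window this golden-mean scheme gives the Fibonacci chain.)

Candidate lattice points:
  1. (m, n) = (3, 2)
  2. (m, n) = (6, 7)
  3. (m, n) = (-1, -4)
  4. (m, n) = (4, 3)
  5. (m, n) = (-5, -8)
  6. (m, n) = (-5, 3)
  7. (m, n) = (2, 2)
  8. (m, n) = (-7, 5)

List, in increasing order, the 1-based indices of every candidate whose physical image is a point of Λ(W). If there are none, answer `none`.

λ' = (1−√5)/2 ≈ -0.618034.
[1] lift (3,2): star map gives 1.763932; window check 0.4 ≤ 1.763932 < 1.2 is false → out
[2] lift (6,7): star map gives 1.673762; window check 0.4 ≤ 1.673762 < 1.2 is false → out
[3] lift (-1,-4): star map gives 1.472136; window check 0.4 ≤ 1.472136 < 1.2 is false → out
[4] lift (4,3): star map gives 2.145898; window check 0.4 ≤ 2.145898 < 1.2 is false → out
[5] lift (-5,-8): star map gives -0.055728; window check 0.4 ≤ -0.055728 < 1.2 is false → out
[6] lift (-5,3): star map gives -6.854102; window check 0.4 ≤ -6.854102 < 1.2 is false → out
[7] lift (2,2): star map gives 0.763932; window check 0.4 ≤ 0.763932 < 1.2 is true → IN Λ
[8] lift (-7,5): star map gives -10.090170; window check 0.4 ≤ -10.090170 < 1.2 is false → out

7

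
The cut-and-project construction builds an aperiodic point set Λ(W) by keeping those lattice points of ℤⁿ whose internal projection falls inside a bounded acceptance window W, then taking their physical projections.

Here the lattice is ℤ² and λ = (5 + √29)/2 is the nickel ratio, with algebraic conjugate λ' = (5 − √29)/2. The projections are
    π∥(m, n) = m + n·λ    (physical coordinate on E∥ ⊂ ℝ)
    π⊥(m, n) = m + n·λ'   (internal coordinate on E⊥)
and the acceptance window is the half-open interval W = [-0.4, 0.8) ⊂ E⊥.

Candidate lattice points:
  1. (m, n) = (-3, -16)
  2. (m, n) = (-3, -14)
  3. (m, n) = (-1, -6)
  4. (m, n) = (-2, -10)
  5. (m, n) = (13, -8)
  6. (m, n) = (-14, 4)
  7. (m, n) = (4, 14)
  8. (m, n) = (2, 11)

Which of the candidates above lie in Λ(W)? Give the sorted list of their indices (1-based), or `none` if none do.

Numerically λ ≈ 5.1926 and λ' = −1/λ ≈ -0.1926.
candidate 1: (m,n)=(-3,-16) → π∥ = -3-16·λ ≈ -86.0813, π⊥ = -3-16·λ' ≈ 0.0813 ∈ [-0.4, 0.8) ⇒ IN Λ
candidate 2: (m,n)=(-3,-14) → π∥ = -3-14·λ ≈ -75.6962, π⊥ = -3-14·λ' ≈ -0.3038 ∈ [-0.4, 0.8) ⇒ IN Λ
candidate 3: (m,n)=(-1,-6) → π∥ = -1-6·λ ≈ -32.1555, π⊥ = -1-6·λ' ≈ 0.1555 ∈ [-0.4, 0.8) ⇒ IN Λ
candidate 4: (m,n)=(-2,-10) → π∥ = -2-10·λ ≈ -53.9258, π⊥ = -2-10·λ' ≈ -0.0742 ∈ [-0.4, 0.8) ⇒ IN Λ
candidate 5: (m,n)=(13,-8) → π∥ = 13-8·λ ≈ -28.5407, π⊥ = 13-8·λ' ≈ 14.5407 ∉ [-0.4, 0.8) ⇒ out
candidate 6: (m,n)=(-14,4) → π∥ = -14+4·λ ≈ 6.7703, π⊥ = -14+4·λ' ≈ -14.7703 ∉ [-0.4, 0.8) ⇒ out
candidate 7: (m,n)=(4,14) → π∥ = 4+14·λ ≈ 76.6962, π⊥ = 4+14·λ' ≈ 1.3038 ∉ [-0.4, 0.8) ⇒ out
candidate 8: (m,n)=(2,11) → π∥ = 2+11·λ ≈ 59.1184, π⊥ = 2+11·λ' ≈ -0.1184 ∈ [-0.4, 0.8) ⇒ IN Λ

1, 2, 3, 4, 8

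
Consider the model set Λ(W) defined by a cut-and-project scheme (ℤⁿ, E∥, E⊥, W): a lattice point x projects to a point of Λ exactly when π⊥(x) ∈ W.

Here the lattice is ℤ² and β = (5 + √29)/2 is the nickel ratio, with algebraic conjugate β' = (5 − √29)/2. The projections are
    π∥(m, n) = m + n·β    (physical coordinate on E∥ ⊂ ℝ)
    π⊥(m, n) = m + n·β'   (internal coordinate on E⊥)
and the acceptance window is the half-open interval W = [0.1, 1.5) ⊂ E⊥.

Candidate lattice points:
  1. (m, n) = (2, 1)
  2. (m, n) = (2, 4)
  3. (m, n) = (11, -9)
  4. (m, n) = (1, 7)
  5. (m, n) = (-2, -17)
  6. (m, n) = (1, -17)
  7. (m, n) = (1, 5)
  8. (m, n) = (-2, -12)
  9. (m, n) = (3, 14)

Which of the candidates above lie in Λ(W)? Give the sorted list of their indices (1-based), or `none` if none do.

2, 5, 8, 9

β' = (5−√29)/2 ≈ -0.1926.
#1 (2,1): internal coord 2 + (1)·β' = +1.8074; +1.8074 ∉ [0.1, 1.5) → out
#2 (2,4): internal coord 2 + (4)·β' = +1.2297; +1.2297 ∈ [0.1, 1.5) → IN Λ
#3 (11,-9): internal coord 11 + (-9)·β' = +12.7332; +12.7332 ∉ [0.1, 1.5) → out
#4 (1,7): internal coord 1 + (7)·β' = -0.3481; -0.3481 ∉ [0.1, 1.5) → out
#5 (-2,-17): internal coord -2 + (-17)·β' = +1.2739; +1.2739 ∈ [0.1, 1.5) → IN Λ
#6 (1,-17): internal coord 1 + (-17)·β' = +4.2739; +4.2739 ∉ [0.1, 1.5) → out
#7 (1,5): internal coord 1 + (5)·β' = +0.0371; +0.0371 ∉ [0.1, 1.5) → out
#8 (-2,-12): internal coord -2 + (-12)·β' = +0.3110; +0.3110 ∈ [0.1, 1.5) → IN Λ
#9 (3,14): internal coord 3 + (14)·β' = +0.3038; +0.3038 ∈ [0.1, 1.5) → IN Λ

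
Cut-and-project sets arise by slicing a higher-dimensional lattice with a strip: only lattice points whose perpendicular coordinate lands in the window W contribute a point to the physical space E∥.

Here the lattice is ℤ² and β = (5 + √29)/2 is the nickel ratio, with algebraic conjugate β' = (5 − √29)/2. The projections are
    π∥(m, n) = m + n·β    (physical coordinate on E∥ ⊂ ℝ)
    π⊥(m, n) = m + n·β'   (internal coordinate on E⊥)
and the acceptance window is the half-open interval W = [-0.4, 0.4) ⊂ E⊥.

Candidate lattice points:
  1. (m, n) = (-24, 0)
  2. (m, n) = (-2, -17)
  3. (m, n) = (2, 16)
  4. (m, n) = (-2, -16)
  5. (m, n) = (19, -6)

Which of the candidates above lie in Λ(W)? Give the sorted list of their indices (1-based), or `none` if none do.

β' = (5−√29)/2 ≈ -0.192582.
[1] lift (-24,0): star map gives -24.000000; window check -0.4 ≤ -24.000000 < 0.4 is false → out
[2] lift (-2,-17): star map gives 1.273901; window check -0.4 ≤ 1.273901 < 0.4 is false → out
[3] lift (2,16): star map gives -1.081318; window check -0.4 ≤ -1.081318 < 0.4 is false → out
[4] lift (-2,-16): star map gives 1.081318; window check -0.4 ≤ 1.081318 < 0.4 is false → out
[5] lift (19,-6): star map gives 20.155494; window check -0.4 ≤ 20.155494 < 0.4 is false → out

none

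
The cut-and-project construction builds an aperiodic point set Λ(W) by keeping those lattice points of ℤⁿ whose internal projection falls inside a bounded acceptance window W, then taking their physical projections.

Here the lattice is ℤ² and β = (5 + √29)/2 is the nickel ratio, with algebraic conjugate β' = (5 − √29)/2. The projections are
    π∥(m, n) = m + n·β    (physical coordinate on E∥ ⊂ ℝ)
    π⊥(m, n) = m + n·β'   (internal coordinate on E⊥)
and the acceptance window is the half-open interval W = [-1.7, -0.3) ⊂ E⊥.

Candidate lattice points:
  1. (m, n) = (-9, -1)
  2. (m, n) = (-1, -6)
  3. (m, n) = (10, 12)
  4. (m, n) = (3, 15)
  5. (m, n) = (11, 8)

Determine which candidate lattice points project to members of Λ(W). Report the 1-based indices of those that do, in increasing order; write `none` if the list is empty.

Compute β' = (5−√29)/2 = -0.1926, so π⊥(m,n) = m -0.1926·n.
#1 (-9,-1): internal coord -9 + (-1)·β' = -8.8074; -8.8074 ∉ [-1.7, -0.3) → out
#2 (-1,-6): internal coord -1 + (-6)·β' = +0.1555; +0.1555 ∉ [-1.7, -0.3) → out
#3 (10,12): internal coord 10 + (12)·β' = +7.6890; +7.6890 ∉ [-1.7, -0.3) → out
#4 (3,15): internal coord 3 + (15)·β' = +0.1113; +0.1113 ∉ [-1.7, -0.3) → out
#5 (11,8): internal coord 11 + (8)·β' = +9.4593; +9.4593 ∉ [-1.7, -0.3) → out

none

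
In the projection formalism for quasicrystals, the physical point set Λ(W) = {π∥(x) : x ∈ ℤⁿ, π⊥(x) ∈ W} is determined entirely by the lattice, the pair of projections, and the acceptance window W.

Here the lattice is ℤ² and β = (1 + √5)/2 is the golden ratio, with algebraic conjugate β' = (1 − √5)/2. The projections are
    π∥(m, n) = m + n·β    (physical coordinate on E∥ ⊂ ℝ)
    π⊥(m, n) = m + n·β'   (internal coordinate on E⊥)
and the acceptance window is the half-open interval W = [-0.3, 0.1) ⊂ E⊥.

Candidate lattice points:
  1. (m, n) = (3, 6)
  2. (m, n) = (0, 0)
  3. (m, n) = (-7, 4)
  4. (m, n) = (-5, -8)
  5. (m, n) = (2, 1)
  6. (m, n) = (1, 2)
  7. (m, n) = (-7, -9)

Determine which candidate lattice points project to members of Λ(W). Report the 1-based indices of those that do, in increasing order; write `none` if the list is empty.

2, 4, 6

Compute β' = (1−√5)/2 = -0.61803, so π⊥(m,n) = m -0.61803·n.
[1] lift (3,6): star map gives -0.70820; window check -0.3 ≤ -0.70820 < 0.1 is false → out
[2] lift (0,0): star map gives 0.00000; window check -0.3 ≤ 0.00000 < 0.1 is true → IN Λ
[3] lift (-7,4): star map gives -9.47214; window check -0.3 ≤ -9.47214 < 0.1 is false → out
[4] lift (-5,-8): star map gives -0.05573; window check -0.3 ≤ -0.05573 < 0.1 is true → IN Λ
[5] lift (2,1): star map gives 1.38197; window check -0.3 ≤ 1.38197 < 0.1 is false → out
[6] lift (1,2): star map gives -0.23607; window check -0.3 ≤ -0.23607 < 0.1 is true → IN Λ
[7] lift (-7,-9): star map gives -1.43769; window check -0.3 ≤ -1.43769 < 0.1 is false → out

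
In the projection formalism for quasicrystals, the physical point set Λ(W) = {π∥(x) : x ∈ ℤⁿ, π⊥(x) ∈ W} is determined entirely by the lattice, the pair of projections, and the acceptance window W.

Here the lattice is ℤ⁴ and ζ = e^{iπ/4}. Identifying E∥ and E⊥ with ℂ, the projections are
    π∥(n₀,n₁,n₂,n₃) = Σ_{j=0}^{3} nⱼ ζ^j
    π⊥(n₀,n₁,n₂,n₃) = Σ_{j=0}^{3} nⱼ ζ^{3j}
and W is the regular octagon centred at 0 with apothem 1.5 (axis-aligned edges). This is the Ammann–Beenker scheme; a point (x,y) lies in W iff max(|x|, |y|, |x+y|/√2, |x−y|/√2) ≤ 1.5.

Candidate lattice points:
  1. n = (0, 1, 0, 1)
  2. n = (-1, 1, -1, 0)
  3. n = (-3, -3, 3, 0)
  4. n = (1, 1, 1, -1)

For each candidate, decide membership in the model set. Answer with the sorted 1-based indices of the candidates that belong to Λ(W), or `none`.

1, 4

With ζ = e^{iπ/4} the internal vectors are ζ^0,ζ^3,ζ^6,ζ^9.
candidate 1: n = (0, 1, 0, 1) → π⊥ ≈ (+0.0000, +1.4142); max(|x|,|y|,|x±y|/√2) = 1.4142 ≤ 1.5 ⇒ ∈ W
candidate 2: n = (-1, 1, -1, 0) → π⊥ ≈ (-1.7071, +1.7071); max(|x|,|y|,|x±y|/√2) = 2.4142 > 1.5 ⇒ ∉ W
candidate 3: n = (-3, -3, 3, 0) → π⊥ ≈ (-0.8787, -5.1213); max(|x|,|y|,|x±y|/√2) = 5.1213 > 1.5 ⇒ ∉ W
candidate 4: n = (1, 1, 1, -1) → π⊥ ≈ (-0.4142, -1.0000); max(|x|,|y|,|x±y|/√2) = 1.0000 ≤ 1.5 ⇒ ∈ W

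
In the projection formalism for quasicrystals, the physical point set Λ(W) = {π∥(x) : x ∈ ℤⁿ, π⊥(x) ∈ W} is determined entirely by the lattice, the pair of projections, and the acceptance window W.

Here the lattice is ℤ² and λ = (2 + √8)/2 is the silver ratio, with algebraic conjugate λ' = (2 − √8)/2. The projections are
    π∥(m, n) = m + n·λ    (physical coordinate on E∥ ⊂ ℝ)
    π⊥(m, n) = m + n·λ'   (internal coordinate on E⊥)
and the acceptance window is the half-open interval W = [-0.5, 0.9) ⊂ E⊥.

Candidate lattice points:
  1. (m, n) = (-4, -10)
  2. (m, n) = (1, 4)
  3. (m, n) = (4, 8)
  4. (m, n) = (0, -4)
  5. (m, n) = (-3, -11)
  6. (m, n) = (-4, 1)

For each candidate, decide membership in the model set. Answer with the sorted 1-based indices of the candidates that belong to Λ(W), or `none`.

1, 3

Compute λ' = (2−√8)/2 = -0.41421, so π⊥(m,n) = m -0.41421·n.
candidate 1: (m,n)=(-4,-10) → π∥ = -4-10·λ ≈ -28.14214, π⊥ = -4-10·λ' ≈ 0.14214 ∈ [-0.5, 0.9) ⇒ IN Λ
candidate 2: (m,n)=(1,4) → π∥ = 1+4·λ ≈ 10.65685, π⊥ = 1+4·λ' ≈ -0.65685 ∉ [-0.5, 0.9) ⇒ out
candidate 3: (m,n)=(4,8) → π∥ = 4+8·λ ≈ 23.31371, π⊥ = 4+8·λ' ≈ 0.68629 ∈ [-0.5, 0.9) ⇒ IN Λ
candidate 4: (m,n)=(0,-4) → π∥ = 0-4·λ ≈ -9.65685, π⊥ = 0-4·λ' ≈ 1.65685 ∉ [-0.5, 0.9) ⇒ out
candidate 5: (m,n)=(-3,-11) → π∥ = -3-11·λ ≈ -29.55635, π⊥ = -3-11·λ' ≈ 1.55635 ∉ [-0.5, 0.9) ⇒ out
candidate 6: (m,n)=(-4,1) → π∥ = -4+1·λ ≈ -1.58579, π⊥ = -4+1·λ' ≈ -4.41421 ∉ [-0.5, 0.9) ⇒ out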